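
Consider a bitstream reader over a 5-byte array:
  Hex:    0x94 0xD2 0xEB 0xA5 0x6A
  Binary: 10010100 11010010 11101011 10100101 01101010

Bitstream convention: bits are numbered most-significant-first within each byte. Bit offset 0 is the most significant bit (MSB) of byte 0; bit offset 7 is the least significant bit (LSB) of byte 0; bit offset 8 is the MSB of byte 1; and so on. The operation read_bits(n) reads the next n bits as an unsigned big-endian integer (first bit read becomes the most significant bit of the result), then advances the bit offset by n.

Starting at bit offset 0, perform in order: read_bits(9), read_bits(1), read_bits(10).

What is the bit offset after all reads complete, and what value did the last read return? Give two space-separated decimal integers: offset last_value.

Answer: 20 302

Derivation:
Read 1: bits[0:9] width=9 -> value=297 (bin 100101001); offset now 9 = byte 1 bit 1; 31 bits remain
Read 2: bits[9:10] width=1 -> value=1 (bin 1); offset now 10 = byte 1 bit 2; 30 bits remain
Read 3: bits[10:20] width=10 -> value=302 (bin 0100101110); offset now 20 = byte 2 bit 4; 20 bits remain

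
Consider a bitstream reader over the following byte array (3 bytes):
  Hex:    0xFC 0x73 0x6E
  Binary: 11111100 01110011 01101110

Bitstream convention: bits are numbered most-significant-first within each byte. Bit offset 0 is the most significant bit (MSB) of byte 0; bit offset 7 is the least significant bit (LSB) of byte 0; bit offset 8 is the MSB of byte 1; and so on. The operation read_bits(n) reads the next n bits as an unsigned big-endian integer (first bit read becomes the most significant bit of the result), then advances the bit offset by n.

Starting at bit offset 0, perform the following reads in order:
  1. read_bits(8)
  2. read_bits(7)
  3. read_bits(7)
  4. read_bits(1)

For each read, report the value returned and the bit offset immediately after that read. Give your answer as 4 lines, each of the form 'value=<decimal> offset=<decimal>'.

Read 1: bits[0:8] width=8 -> value=252 (bin 11111100); offset now 8 = byte 1 bit 0; 16 bits remain
Read 2: bits[8:15] width=7 -> value=57 (bin 0111001); offset now 15 = byte 1 bit 7; 9 bits remain
Read 3: bits[15:22] width=7 -> value=91 (bin 1011011); offset now 22 = byte 2 bit 6; 2 bits remain
Read 4: bits[22:23] width=1 -> value=1 (bin 1); offset now 23 = byte 2 bit 7; 1 bits remain

Answer: value=252 offset=8
value=57 offset=15
value=91 offset=22
value=1 offset=23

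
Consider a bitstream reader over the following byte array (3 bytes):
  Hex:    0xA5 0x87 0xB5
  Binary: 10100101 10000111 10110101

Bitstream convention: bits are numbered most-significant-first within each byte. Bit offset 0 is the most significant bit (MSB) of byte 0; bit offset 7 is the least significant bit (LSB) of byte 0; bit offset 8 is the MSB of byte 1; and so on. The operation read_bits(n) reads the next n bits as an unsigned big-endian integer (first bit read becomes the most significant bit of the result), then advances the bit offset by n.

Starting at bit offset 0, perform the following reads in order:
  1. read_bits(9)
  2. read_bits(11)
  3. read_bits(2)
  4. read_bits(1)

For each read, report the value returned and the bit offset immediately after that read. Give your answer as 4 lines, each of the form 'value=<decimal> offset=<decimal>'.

Answer: value=331 offset=9
value=123 offset=20
value=1 offset=22
value=0 offset=23

Derivation:
Read 1: bits[0:9] width=9 -> value=331 (bin 101001011); offset now 9 = byte 1 bit 1; 15 bits remain
Read 2: bits[9:20] width=11 -> value=123 (bin 00001111011); offset now 20 = byte 2 bit 4; 4 bits remain
Read 3: bits[20:22] width=2 -> value=1 (bin 01); offset now 22 = byte 2 bit 6; 2 bits remain
Read 4: bits[22:23] width=1 -> value=0 (bin 0); offset now 23 = byte 2 bit 7; 1 bits remain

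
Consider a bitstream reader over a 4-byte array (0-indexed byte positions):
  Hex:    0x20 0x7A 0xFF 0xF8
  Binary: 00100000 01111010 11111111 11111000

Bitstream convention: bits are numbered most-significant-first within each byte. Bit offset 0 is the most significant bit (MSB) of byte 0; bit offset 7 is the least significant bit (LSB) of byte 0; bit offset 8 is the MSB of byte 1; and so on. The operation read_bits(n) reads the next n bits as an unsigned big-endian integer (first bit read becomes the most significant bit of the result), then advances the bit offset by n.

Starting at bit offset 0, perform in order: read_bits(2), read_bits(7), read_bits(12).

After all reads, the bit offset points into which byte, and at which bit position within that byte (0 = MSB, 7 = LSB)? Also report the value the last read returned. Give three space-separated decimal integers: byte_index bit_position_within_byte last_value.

Read 1: bits[0:2] width=2 -> value=0 (bin 00); offset now 2 = byte 0 bit 2; 30 bits remain
Read 2: bits[2:9] width=7 -> value=64 (bin 1000000); offset now 9 = byte 1 bit 1; 23 bits remain
Read 3: bits[9:21] width=12 -> value=3935 (bin 111101011111); offset now 21 = byte 2 bit 5; 11 bits remain

Answer: 2 5 3935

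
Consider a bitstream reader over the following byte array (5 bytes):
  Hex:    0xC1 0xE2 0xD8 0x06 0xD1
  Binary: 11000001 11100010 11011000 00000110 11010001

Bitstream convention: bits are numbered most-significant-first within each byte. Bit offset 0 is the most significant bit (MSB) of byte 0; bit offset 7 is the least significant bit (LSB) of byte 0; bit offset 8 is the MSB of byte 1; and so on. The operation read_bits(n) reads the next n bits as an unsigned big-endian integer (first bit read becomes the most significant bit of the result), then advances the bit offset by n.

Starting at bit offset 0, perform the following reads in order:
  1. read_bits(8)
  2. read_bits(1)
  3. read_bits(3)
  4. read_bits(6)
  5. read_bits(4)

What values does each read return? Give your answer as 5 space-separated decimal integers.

Answer: 193 1 6 11 6

Derivation:
Read 1: bits[0:8] width=8 -> value=193 (bin 11000001); offset now 8 = byte 1 bit 0; 32 bits remain
Read 2: bits[8:9] width=1 -> value=1 (bin 1); offset now 9 = byte 1 bit 1; 31 bits remain
Read 3: bits[9:12] width=3 -> value=6 (bin 110); offset now 12 = byte 1 bit 4; 28 bits remain
Read 4: bits[12:18] width=6 -> value=11 (bin 001011); offset now 18 = byte 2 bit 2; 22 bits remain
Read 5: bits[18:22] width=4 -> value=6 (bin 0110); offset now 22 = byte 2 bit 6; 18 bits remain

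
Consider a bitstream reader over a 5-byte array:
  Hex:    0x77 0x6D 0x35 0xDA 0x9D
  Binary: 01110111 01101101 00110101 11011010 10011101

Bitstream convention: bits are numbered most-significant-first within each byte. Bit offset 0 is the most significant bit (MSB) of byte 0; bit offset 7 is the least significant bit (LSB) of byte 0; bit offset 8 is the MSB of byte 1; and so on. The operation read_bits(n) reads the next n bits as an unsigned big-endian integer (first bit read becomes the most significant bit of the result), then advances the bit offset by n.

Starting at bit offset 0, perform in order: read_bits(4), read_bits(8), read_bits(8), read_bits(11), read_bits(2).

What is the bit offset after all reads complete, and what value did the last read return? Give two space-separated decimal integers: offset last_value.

Answer: 33 1

Derivation:
Read 1: bits[0:4] width=4 -> value=7 (bin 0111); offset now 4 = byte 0 bit 4; 36 bits remain
Read 2: bits[4:12] width=8 -> value=118 (bin 01110110); offset now 12 = byte 1 bit 4; 28 bits remain
Read 3: bits[12:20] width=8 -> value=211 (bin 11010011); offset now 20 = byte 2 bit 4; 20 bits remain
Read 4: bits[20:31] width=11 -> value=749 (bin 01011101101); offset now 31 = byte 3 bit 7; 9 bits remain
Read 5: bits[31:33] width=2 -> value=1 (bin 01); offset now 33 = byte 4 bit 1; 7 bits remain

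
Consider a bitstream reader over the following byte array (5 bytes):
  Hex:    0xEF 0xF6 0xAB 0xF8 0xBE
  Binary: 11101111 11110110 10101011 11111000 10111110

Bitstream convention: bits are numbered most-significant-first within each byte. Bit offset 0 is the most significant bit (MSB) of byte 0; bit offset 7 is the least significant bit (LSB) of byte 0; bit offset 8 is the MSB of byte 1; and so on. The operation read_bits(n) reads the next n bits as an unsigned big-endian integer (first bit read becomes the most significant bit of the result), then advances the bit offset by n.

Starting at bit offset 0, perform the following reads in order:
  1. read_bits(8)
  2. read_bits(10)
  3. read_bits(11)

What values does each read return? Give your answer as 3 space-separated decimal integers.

Read 1: bits[0:8] width=8 -> value=239 (bin 11101111); offset now 8 = byte 1 bit 0; 32 bits remain
Read 2: bits[8:18] width=10 -> value=986 (bin 1111011010); offset now 18 = byte 2 bit 2; 22 bits remain
Read 3: bits[18:29] width=11 -> value=1407 (bin 10101111111); offset now 29 = byte 3 bit 5; 11 bits remain

Answer: 239 986 1407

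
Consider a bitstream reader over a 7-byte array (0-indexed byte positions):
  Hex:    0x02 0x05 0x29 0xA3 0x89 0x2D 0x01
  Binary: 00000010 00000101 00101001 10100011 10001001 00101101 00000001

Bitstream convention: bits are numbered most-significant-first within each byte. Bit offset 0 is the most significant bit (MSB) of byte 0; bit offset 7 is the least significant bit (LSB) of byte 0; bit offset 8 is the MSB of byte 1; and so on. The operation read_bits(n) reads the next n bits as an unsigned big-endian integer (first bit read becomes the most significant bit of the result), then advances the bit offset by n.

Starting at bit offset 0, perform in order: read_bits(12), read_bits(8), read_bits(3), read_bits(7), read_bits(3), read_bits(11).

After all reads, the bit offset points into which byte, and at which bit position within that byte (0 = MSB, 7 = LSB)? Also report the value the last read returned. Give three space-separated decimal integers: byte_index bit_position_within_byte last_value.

Read 1: bits[0:12] width=12 -> value=32 (bin 000000100000); offset now 12 = byte 1 bit 4; 44 bits remain
Read 2: bits[12:20] width=8 -> value=82 (bin 01010010); offset now 20 = byte 2 bit 4; 36 bits remain
Read 3: bits[20:23] width=3 -> value=4 (bin 100); offset now 23 = byte 2 bit 7; 33 bits remain
Read 4: bits[23:30] width=7 -> value=104 (bin 1101000); offset now 30 = byte 3 bit 6; 26 bits remain
Read 5: bits[30:33] width=3 -> value=7 (bin 111); offset now 33 = byte 4 bit 1; 23 bits remain
Read 6: bits[33:44] width=11 -> value=146 (bin 00010010010); offset now 44 = byte 5 bit 4; 12 bits remain

Answer: 5 4 146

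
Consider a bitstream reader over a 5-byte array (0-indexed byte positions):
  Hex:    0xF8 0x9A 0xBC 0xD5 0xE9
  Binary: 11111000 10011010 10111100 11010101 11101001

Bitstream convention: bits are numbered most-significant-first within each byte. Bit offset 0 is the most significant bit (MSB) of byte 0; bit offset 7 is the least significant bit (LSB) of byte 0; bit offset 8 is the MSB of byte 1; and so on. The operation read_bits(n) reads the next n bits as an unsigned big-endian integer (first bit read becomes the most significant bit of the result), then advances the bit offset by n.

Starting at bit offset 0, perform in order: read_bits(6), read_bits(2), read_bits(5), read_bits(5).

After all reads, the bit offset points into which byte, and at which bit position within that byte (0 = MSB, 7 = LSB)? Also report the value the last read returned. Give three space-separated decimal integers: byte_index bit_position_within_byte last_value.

Answer: 2 2 10

Derivation:
Read 1: bits[0:6] width=6 -> value=62 (bin 111110); offset now 6 = byte 0 bit 6; 34 bits remain
Read 2: bits[6:8] width=2 -> value=0 (bin 00); offset now 8 = byte 1 bit 0; 32 bits remain
Read 3: bits[8:13] width=5 -> value=19 (bin 10011); offset now 13 = byte 1 bit 5; 27 bits remain
Read 4: bits[13:18] width=5 -> value=10 (bin 01010); offset now 18 = byte 2 bit 2; 22 bits remain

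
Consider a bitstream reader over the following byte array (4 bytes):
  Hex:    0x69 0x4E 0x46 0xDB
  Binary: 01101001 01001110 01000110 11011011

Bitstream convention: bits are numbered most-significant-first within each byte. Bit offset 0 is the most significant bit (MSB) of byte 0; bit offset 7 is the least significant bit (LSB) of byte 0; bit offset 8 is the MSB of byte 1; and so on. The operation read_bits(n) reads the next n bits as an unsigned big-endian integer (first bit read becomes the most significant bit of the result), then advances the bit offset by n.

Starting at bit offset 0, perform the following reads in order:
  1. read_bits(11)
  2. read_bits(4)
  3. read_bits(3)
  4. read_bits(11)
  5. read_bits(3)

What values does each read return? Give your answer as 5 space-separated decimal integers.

Read 1: bits[0:11] width=11 -> value=842 (bin 01101001010); offset now 11 = byte 1 bit 3; 21 bits remain
Read 2: bits[11:15] width=4 -> value=7 (bin 0111); offset now 15 = byte 1 bit 7; 17 bits remain
Read 3: bits[15:18] width=3 -> value=1 (bin 001); offset now 18 = byte 2 bit 2; 14 bits remain
Read 4: bits[18:29] width=11 -> value=219 (bin 00011011011); offset now 29 = byte 3 bit 5; 3 bits remain
Read 5: bits[29:32] width=3 -> value=3 (bin 011); offset now 32 = byte 4 bit 0; 0 bits remain

Answer: 842 7 1 219 3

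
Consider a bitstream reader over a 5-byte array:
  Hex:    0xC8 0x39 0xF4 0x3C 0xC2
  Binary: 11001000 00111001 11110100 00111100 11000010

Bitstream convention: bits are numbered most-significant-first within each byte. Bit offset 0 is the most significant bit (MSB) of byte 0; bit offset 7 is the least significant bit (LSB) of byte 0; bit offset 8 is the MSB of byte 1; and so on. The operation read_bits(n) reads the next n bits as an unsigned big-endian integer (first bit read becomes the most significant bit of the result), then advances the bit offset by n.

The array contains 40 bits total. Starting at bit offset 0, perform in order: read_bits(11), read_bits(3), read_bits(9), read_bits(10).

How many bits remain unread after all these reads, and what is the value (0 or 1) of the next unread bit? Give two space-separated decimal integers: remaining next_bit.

Answer: 7 1

Derivation:
Read 1: bits[0:11] width=11 -> value=1601 (bin 11001000001); offset now 11 = byte 1 bit 3; 29 bits remain
Read 2: bits[11:14] width=3 -> value=6 (bin 110); offset now 14 = byte 1 bit 6; 26 bits remain
Read 3: bits[14:23] width=9 -> value=250 (bin 011111010); offset now 23 = byte 2 bit 7; 17 bits remain
Read 4: bits[23:33] width=10 -> value=121 (bin 0001111001); offset now 33 = byte 4 bit 1; 7 bits remain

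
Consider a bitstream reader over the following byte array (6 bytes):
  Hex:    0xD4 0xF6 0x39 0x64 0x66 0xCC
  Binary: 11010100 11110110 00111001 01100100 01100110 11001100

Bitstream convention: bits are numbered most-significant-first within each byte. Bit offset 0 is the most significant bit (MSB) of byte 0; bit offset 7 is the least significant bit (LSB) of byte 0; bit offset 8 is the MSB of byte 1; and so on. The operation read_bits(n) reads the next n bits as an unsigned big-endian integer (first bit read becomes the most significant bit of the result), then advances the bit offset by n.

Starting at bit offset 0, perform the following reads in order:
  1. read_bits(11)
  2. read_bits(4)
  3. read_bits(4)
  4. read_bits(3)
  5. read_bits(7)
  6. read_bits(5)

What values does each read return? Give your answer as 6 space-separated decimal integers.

Answer: 1703 11 1 6 44 17

Derivation:
Read 1: bits[0:11] width=11 -> value=1703 (bin 11010100111); offset now 11 = byte 1 bit 3; 37 bits remain
Read 2: bits[11:15] width=4 -> value=11 (bin 1011); offset now 15 = byte 1 bit 7; 33 bits remain
Read 3: bits[15:19] width=4 -> value=1 (bin 0001); offset now 19 = byte 2 bit 3; 29 bits remain
Read 4: bits[19:22] width=3 -> value=6 (bin 110); offset now 22 = byte 2 bit 6; 26 bits remain
Read 5: bits[22:29] width=7 -> value=44 (bin 0101100); offset now 29 = byte 3 bit 5; 19 bits remain
Read 6: bits[29:34] width=5 -> value=17 (bin 10001); offset now 34 = byte 4 bit 2; 14 bits remain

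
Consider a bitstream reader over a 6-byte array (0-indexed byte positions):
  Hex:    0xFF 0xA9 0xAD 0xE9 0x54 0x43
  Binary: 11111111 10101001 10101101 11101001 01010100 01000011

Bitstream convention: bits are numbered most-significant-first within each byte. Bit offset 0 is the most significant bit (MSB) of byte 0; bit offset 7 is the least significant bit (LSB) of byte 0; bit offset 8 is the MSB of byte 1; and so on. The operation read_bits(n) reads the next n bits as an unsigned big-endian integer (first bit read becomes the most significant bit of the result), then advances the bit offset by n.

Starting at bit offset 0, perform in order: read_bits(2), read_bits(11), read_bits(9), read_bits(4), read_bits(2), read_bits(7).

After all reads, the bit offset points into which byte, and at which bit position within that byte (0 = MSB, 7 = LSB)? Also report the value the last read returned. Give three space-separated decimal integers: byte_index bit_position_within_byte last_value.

Read 1: bits[0:2] width=2 -> value=3 (bin 11); offset now 2 = byte 0 bit 2; 46 bits remain
Read 2: bits[2:13] width=11 -> value=2037 (bin 11111110101); offset now 13 = byte 1 bit 5; 35 bits remain
Read 3: bits[13:22] width=9 -> value=107 (bin 001101011); offset now 22 = byte 2 bit 6; 26 bits remain
Read 4: bits[22:26] width=4 -> value=7 (bin 0111); offset now 26 = byte 3 bit 2; 22 bits remain
Read 5: bits[26:28] width=2 -> value=2 (bin 10); offset now 28 = byte 3 bit 4; 20 bits remain
Read 6: bits[28:35] width=7 -> value=74 (bin 1001010); offset now 35 = byte 4 bit 3; 13 bits remain

Answer: 4 3 74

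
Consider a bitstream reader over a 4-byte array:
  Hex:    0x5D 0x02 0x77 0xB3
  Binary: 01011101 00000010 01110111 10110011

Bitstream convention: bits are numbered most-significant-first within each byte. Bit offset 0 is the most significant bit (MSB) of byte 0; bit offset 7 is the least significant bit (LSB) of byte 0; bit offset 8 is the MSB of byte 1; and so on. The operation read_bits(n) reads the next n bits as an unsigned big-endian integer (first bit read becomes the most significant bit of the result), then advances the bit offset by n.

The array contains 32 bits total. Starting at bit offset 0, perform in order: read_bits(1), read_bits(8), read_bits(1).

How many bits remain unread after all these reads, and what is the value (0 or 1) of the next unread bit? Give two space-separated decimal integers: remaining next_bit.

Read 1: bits[0:1] width=1 -> value=0 (bin 0); offset now 1 = byte 0 bit 1; 31 bits remain
Read 2: bits[1:9] width=8 -> value=186 (bin 10111010); offset now 9 = byte 1 bit 1; 23 bits remain
Read 3: bits[9:10] width=1 -> value=0 (bin 0); offset now 10 = byte 1 bit 2; 22 bits remain

Answer: 22 0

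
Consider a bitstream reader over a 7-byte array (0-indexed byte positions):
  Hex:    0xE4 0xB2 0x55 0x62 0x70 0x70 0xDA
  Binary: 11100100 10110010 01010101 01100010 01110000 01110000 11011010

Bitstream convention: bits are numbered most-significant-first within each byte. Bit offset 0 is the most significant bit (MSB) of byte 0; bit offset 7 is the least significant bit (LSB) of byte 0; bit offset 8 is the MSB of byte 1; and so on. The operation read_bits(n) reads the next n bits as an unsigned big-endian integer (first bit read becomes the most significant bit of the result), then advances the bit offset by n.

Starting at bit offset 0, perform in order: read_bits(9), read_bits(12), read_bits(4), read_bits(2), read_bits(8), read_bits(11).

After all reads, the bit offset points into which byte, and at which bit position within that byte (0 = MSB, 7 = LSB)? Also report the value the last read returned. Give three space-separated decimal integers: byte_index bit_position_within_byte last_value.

Read 1: bits[0:9] width=9 -> value=457 (bin 111001001); offset now 9 = byte 1 bit 1; 47 bits remain
Read 2: bits[9:21] width=12 -> value=1610 (bin 011001001010); offset now 21 = byte 2 bit 5; 35 bits remain
Read 3: bits[21:25] width=4 -> value=10 (bin 1010); offset now 25 = byte 3 bit 1; 31 bits remain
Read 4: bits[25:27] width=2 -> value=3 (bin 11); offset now 27 = byte 3 bit 3; 29 bits remain
Read 5: bits[27:35] width=8 -> value=19 (bin 00010011); offset now 35 = byte 4 bit 3; 21 bits remain
Read 6: bits[35:46] width=11 -> value=1052 (bin 10000011100); offset now 46 = byte 5 bit 6; 10 bits remain

Answer: 5 6 1052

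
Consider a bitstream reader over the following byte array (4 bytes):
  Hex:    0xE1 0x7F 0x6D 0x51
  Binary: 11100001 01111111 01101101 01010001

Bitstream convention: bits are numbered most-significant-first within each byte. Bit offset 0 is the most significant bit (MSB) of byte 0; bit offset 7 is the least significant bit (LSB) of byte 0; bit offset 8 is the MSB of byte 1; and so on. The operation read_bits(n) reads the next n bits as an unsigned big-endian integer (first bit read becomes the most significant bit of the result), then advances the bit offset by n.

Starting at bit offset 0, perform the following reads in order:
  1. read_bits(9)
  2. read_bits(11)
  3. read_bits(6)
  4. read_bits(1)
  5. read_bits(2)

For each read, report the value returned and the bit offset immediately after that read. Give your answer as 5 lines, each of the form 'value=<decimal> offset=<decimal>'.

Read 1: bits[0:9] width=9 -> value=450 (bin 111000010); offset now 9 = byte 1 bit 1; 23 bits remain
Read 2: bits[9:20] width=11 -> value=2038 (bin 11111110110); offset now 20 = byte 2 bit 4; 12 bits remain
Read 3: bits[20:26] width=6 -> value=53 (bin 110101); offset now 26 = byte 3 bit 2; 6 bits remain
Read 4: bits[26:27] width=1 -> value=0 (bin 0); offset now 27 = byte 3 bit 3; 5 bits remain
Read 5: bits[27:29] width=2 -> value=2 (bin 10); offset now 29 = byte 3 bit 5; 3 bits remain

Answer: value=450 offset=9
value=2038 offset=20
value=53 offset=26
value=0 offset=27
value=2 offset=29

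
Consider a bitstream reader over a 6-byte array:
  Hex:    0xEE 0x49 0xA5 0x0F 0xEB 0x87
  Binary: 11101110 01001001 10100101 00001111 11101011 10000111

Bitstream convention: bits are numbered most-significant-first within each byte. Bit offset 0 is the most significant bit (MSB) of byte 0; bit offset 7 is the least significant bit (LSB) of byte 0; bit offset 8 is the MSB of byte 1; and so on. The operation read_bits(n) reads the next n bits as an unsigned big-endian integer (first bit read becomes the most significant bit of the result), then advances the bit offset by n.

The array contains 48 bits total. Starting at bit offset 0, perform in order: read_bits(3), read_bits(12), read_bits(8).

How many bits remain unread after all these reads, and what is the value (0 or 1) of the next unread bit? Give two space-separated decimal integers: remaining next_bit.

Read 1: bits[0:3] width=3 -> value=7 (bin 111); offset now 3 = byte 0 bit 3; 45 bits remain
Read 2: bits[3:15] width=12 -> value=1828 (bin 011100100100); offset now 15 = byte 1 bit 7; 33 bits remain
Read 3: bits[15:23] width=8 -> value=210 (bin 11010010); offset now 23 = byte 2 bit 7; 25 bits remain

Answer: 25 1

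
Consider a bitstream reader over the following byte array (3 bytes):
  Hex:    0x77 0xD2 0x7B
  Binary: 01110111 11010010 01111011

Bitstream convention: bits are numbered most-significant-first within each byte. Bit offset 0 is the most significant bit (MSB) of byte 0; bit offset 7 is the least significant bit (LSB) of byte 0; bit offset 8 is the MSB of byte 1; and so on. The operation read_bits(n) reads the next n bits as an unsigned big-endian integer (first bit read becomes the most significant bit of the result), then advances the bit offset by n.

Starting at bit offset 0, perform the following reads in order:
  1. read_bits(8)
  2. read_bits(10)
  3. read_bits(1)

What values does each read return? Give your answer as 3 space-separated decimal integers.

Answer: 119 841 1

Derivation:
Read 1: bits[0:8] width=8 -> value=119 (bin 01110111); offset now 8 = byte 1 bit 0; 16 bits remain
Read 2: bits[8:18] width=10 -> value=841 (bin 1101001001); offset now 18 = byte 2 bit 2; 6 bits remain
Read 3: bits[18:19] width=1 -> value=1 (bin 1); offset now 19 = byte 2 bit 3; 5 bits remain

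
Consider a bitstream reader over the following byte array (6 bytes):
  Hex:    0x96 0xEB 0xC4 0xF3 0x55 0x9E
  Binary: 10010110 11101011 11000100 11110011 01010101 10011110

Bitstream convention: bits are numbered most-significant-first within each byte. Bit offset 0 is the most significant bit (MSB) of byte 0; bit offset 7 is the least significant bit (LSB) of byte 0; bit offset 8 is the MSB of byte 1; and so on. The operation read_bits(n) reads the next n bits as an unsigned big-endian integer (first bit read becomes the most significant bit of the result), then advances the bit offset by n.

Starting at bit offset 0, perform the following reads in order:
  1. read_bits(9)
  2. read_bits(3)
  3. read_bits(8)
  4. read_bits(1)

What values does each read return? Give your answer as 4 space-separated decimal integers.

Answer: 301 6 188 0

Derivation:
Read 1: bits[0:9] width=9 -> value=301 (bin 100101101); offset now 9 = byte 1 bit 1; 39 bits remain
Read 2: bits[9:12] width=3 -> value=6 (bin 110); offset now 12 = byte 1 bit 4; 36 bits remain
Read 3: bits[12:20] width=8 -> value=188 (bin 10111100); offset now 20 = byte 2 bit 4; 28 bits remain
Read 4: bits[20:21] width=1 -> value=0 (bin 0); offset now 21 = byte 2 bit 5; 27 bits remain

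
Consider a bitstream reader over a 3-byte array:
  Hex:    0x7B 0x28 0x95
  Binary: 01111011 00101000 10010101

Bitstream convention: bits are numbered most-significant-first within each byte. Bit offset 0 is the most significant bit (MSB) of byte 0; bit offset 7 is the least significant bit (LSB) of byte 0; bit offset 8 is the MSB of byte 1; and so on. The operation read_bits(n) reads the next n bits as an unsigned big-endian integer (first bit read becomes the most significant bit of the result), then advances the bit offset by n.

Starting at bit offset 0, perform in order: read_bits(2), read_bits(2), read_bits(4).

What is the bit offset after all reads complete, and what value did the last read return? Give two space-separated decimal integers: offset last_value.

Read 1: bits[0:2] width=2 -> value=1 (bin 01); offset now 2 = byte 0 bit 2; 22 bits remain
Read 2: bits[2:4] width=2 -> value=3 (bin 11); offset now 4 = byte 0 bit 4; 20 bits remain
Read 3: bits[4:8] width=4 -> value=11 (bin 1011); offset now 8 = byte 1 bit 0; 16 bits remain

Answer: 8 11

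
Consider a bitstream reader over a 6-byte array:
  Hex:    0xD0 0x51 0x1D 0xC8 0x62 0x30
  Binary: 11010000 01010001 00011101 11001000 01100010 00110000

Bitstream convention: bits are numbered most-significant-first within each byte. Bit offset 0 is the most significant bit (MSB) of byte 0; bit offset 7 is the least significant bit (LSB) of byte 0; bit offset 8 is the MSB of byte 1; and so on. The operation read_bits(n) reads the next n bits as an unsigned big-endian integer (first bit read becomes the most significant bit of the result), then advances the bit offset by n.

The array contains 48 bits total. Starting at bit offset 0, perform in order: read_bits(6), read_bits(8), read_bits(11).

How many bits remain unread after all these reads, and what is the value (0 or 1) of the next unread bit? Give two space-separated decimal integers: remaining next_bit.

Read 1: bits[0:6] width=6 -> value=52 (bin 110100); offset now 6 = byte 0 bit 6; 42 bits remain
Read 2: bits[6:14] width=8 -> value=20 (bin 00010100); offset now 14 = byte 1 bit 6; 34 bits remain
Read 3: bits[14:25] width=11 -> value=571 (bin 01000111011); offset now 25 = byte 3 bit 1; 23 bits remain

Answer: 23 1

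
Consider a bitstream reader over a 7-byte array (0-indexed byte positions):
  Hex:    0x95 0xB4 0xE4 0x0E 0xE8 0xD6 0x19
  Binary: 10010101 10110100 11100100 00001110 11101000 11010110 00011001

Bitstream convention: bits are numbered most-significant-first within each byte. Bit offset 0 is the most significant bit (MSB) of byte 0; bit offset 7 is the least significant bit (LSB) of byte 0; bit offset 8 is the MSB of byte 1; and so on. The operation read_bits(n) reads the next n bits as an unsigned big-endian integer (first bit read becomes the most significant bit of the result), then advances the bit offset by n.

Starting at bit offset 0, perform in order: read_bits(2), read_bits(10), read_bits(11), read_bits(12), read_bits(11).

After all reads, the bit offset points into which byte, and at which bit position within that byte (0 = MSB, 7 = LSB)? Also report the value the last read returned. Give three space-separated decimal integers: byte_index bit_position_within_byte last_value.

Answer: 5 6 565

Derivation:
Read 1: bits[0:2] width=2 -> value=2 (bin 10); offset now 2 = byte 0 bit 2; 54 bits remain
Read 2: bits[2:12] width=10 -> value=347 (bin 0101011011); offset now 12 = byte 1 bit 4; 44 bits remain
Read 3: bits[12:23] width=11 -> value=626 (bin 01001110010); offset now 23 = byte 2 bit 7; 33 bits remain
Read 4: bits[23:35] width=12 -> value=119 (bin 000001110111); offset now 35 = byte 4 bit 3; 21 bits remain
Read 5: bits[35:46] width=11 -> value=565 (bin 01000110101); offset now 46 = byte 5 bit 6; 10 bits remain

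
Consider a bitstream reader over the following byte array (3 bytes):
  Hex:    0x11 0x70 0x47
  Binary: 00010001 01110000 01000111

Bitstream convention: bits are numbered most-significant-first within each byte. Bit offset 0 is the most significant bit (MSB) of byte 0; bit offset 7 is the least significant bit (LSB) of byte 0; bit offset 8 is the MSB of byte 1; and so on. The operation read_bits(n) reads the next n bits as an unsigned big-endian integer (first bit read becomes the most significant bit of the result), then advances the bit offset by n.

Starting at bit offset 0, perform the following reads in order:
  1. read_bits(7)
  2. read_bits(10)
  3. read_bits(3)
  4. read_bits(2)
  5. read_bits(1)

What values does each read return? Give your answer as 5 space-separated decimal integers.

Answer: 8 736 4 1 1

Derivation:
Read 1: bits[0:7] width=7 -> value=8 (bin 0001000); offset now 7 = byte 0 bit 7; 17 bits remain
Read 2: bits[7:17] width=10 -> value=736 (bin 1011100000); offset now 17 = byte 2 bit 1; 7 bits remain
Read 3: bits[17:20] width=3 -> value=4 (bin 100); offset now 20 = byte 2 bit 4; 4 bits remain
Read 4: bits[20:22] width=2 -> value=1 (bin 01); offset now 22 = byte 2 bit 6; 2 bits remain
Read 5: bits[22:23] width=1 -> value=1 (bin 1); offset now 23 = byte 2 bit 7; 1 bits remain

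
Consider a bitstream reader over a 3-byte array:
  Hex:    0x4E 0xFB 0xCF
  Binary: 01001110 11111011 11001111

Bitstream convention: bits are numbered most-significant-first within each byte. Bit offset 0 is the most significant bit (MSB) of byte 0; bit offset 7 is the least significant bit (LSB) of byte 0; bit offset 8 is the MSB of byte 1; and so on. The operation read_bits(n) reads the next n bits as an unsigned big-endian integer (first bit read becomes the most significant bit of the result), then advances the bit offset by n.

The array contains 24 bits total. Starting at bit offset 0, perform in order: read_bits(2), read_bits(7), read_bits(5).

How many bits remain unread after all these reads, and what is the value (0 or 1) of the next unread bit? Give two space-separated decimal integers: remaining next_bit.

Answer: 10 1

Derivation:
Read 1: bits[0:2] width=2 -> value=1 (bin 01); offset now 2 = byte 0 bit 2; 22 bits remain
Read 2: bits[2:9] width=7 -> value=29 (bin 0011101); offset now 9 = byte 1 bit 1; 15 bits remain
Read 3: bits[9:14] width=5 -> value=30 (bin 11110); offset now 14 = byte 1 bit 6; 10 bits remain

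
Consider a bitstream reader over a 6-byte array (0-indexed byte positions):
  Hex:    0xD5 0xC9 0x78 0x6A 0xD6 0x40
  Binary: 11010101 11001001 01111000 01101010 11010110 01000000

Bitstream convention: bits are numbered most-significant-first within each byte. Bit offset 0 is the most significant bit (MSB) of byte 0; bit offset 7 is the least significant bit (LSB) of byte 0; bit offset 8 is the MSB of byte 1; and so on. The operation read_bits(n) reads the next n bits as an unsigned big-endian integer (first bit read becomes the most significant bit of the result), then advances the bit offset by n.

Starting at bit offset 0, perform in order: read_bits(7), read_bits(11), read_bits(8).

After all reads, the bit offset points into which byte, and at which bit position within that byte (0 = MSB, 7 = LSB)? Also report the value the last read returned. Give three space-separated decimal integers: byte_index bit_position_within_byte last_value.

Answer: 3 2 225

Derivation:
Read 1: bits[0:7] width=7 -> value=106 (bin 1101010); offset now 7 = byte 0 bit 7; 41 bits remain
Read 2: bits[7:18] width=11 -> value=1829 (bin 11100100101); offset now 18 = byte 2 bit 2; 30 bits remain
Read 3: bits[18:26] width=8 -> value=225 (bin 11100001); offset now 26 = byte 3 bit 2; 22 bits remain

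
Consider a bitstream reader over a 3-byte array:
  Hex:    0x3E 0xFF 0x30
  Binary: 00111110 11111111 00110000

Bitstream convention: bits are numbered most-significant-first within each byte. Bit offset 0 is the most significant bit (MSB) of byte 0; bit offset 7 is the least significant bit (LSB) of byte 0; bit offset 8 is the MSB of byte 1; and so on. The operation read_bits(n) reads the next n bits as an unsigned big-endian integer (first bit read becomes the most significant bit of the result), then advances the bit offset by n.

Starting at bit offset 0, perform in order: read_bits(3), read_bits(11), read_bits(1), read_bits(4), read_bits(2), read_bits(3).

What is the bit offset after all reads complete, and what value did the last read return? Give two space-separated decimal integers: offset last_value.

Answer: 24 0

Derivation:
Read 1: bits[0:3] width=3 -> value=1 (bin 001); offset now 3 = byte 0 bit 3; 21 bits remain
Read 2: bits[3:14] width=11 -> value=1983 (bin 11110111111); offset now 14 = byte 1 bit 6; 10 bits remain
Read 3: bits[14:15] width=1 -> value=1 (bin 1); offset now 15 = byte 1 bit 7; 9 bits remain
Read 4: bits[15:19] width=4 -> value=9 (bin 1001); offset now 19 = byte 2 bit 3; 5 bits remain
Read 5: bits[19:21] width=2 -> value=2 (bin 10); offset now 21 = byte 2 bit 5; 3 bits remain
Read 6: bits[21:24] width=3 -> value=0 (bin 000); offset now 24 = byte 3 bit 0; 0 bits remain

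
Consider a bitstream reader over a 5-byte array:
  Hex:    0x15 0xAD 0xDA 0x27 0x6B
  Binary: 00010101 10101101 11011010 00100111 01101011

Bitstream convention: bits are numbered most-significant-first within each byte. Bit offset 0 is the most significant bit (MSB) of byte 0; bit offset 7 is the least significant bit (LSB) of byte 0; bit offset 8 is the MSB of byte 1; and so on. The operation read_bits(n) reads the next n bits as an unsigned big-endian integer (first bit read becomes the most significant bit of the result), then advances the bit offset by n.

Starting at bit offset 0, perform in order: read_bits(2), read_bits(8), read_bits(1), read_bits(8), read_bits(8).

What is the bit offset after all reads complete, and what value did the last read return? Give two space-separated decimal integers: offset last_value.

Answer: 27 209

Derivation:
Read 1: bits[0:2] width=2 -> value=0 (bin 00); offset now 2 = byte 0 bit 2; 38 bits remain
Read 2: bits[2:10] width=8 -> value=86 (bin 01010110); offset now 10 = byte 1 bit 2; 30 bits remain
Read 3: bits[10:11] width=1 -> value=1 (bin 1); offset now 11 = byte 1 bit 3; 29 bits remain
Read 4: bits[11:19] width=8 -> value=110 (bin 01101110); offset now 19 = byte 2 bit 3; 21 bits remain
Read 5: bits[19:27] width=8 -> value=209 (bin 11010001); offset now 27 = byte 3 bit 3; 13 bits remain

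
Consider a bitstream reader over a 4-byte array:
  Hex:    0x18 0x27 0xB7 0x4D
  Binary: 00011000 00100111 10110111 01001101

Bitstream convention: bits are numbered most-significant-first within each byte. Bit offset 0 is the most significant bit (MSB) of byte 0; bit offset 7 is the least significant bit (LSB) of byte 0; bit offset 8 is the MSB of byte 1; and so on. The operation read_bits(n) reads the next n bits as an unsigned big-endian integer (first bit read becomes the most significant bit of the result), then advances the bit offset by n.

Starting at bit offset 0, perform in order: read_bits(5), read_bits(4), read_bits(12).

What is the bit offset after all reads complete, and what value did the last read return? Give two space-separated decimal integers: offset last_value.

Read 1: bits[0:5] width=5 -> value=3 (bin 00011); offset now 5 = byte 0 bit 5; 27 bits remain
Read 2: bits[5:9] width=4 -> value=0 (bin 0000); offset now 9 = byte 1 bit 1; 23 bits remain
Read 3: bits[9:21] width=12 -> value=1270 (bin 010011110110); offset now 21 = byte 2 bit 5; 11 bits remain

Answer: 21 1270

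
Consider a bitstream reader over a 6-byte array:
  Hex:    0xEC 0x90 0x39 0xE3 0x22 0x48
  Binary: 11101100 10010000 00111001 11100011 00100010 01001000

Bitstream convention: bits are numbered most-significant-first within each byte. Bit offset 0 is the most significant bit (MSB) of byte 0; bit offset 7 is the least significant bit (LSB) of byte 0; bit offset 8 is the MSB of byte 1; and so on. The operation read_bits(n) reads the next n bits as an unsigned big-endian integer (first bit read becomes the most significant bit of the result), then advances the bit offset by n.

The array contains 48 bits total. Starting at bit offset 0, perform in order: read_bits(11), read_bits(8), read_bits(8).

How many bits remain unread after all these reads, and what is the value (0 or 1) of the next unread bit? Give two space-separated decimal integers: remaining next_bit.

Answer: 21 0

Derivation:
Read 1: bits[0:11] width=11 -> value=1892 (bin 11101100100); offset now 11 = byte 1 bit 3; 37 bits remain
Read 2: bits[11:19] width=8 -> value=129 (bin 10000001); offset now 19 = byte 2 bit 3; 29 bits remain
Read 3: bits[19:27] width=8 -> value=207 (bin 11001111); offset now 27 = byte 3 bit 3; 21 bits remain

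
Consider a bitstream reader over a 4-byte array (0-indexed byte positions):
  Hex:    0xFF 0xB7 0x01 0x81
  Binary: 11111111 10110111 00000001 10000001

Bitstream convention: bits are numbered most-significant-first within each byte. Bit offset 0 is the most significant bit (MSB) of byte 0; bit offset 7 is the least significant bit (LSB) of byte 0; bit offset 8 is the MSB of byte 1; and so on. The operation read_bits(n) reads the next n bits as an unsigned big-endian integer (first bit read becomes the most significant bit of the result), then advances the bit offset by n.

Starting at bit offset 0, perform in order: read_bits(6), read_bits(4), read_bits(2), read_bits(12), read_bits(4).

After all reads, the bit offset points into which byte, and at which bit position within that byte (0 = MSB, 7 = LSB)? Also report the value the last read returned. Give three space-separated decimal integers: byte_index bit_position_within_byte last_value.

Answer: 3 4 8

Derivation:
Read 1: bits[0:6] width=6 -> value=63 (bin 111111); offset now 6 = byte 0 bit 6; 26 bits remain
Read 2: bits[6:10] width=4 -> value=14 (bin 1110); offset now 10 = byte 1 bit 2; 22 bits remain
Read 3: bits[10:12] width=2 -> value=3 (bin 11); offset now 12 = byte 1 bit 4; 20 bits remain
Read 4: bits[12:24] width=12 -> value=1793 (bin 011100000001); offset now 24 = byte 3 bit 0; 8 bits remain
Read 5: bits[24:28] width=4 -> value=8 (bin 1000); offset now 28 = byte 3 bit 4; 4 bits remain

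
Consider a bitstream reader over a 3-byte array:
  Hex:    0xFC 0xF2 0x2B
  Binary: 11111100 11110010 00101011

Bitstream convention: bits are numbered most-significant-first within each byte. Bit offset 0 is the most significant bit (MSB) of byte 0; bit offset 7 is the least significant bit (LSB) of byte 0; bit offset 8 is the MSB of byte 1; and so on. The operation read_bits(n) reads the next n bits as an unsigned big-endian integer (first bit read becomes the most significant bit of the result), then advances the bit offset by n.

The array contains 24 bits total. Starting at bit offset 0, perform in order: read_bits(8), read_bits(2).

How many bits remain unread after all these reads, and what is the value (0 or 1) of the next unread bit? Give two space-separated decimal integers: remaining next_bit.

Answer: 14 1

Derivation:
Read 1: bits[0:8] width=8 -> value=252 (bin 11111100); offset now 8 = byte 1 bit 0; 16 bits remain
Read 2: bits[8:10] width=2 -> value=3 (bin 11); offset now 10 = byte 1 bit 2; 14 bits remain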